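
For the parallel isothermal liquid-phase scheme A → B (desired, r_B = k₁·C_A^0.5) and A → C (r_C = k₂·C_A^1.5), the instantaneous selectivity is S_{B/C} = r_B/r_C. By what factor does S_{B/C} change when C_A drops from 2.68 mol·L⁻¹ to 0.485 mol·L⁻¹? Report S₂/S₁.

S_{B/C} = (k₁/k₂)·C_A⁻¹, so S₂/S₁ = (C_{A,2}/C_{A,1})⁻¹.
= 2.68/0.485 = 5.53.
Selectivity toward B rises as C_A falls — low-concentration operation is favoured.

5.53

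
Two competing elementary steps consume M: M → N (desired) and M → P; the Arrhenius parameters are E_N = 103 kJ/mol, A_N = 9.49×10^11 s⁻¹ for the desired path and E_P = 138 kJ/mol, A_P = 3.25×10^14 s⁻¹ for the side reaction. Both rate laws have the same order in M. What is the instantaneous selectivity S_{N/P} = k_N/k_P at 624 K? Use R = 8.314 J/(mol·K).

k_N/k_P = (A_N/A_P)·exp[−(E_N−E_P)/(RT)] = (A_N/A_P)·exp[(E_P−E_N)/(RT)].
(E_P−E_N)/(RT) = (138−103)×10³/(8.314×624) = 35000/5188 = 6.746.
k_N/k_P = (9.49×10^11/3.25×10^14)·exp(6.746) = 0.002920 × 851.0 = 2.48.

2.48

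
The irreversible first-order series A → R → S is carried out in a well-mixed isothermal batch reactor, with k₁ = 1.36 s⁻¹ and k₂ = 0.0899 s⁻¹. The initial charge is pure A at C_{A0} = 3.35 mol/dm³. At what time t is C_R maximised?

For first-order series the maximum of C_R occurs at t_opt = ln(k₂/k₁)/(k₂−k₁).
= ln(0.0899/1.36)/(0.0899−1.36) = ln(0.06610)/-1.270 = -2.717/-1.270 = 2.14 s.

2.14 s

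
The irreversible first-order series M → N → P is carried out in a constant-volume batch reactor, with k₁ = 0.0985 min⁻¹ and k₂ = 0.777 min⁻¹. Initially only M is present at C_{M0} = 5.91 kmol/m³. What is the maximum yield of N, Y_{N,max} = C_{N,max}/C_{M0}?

At the optimum, C_{N,max}/C_{M0} = (k₁/k₂)^[k₂/(k₂−k₁)].
= (0.0985/0.777)^(0.777/(0.777−0.0985)) = (0.1268)^(1.145) = 0.09393.

0.0939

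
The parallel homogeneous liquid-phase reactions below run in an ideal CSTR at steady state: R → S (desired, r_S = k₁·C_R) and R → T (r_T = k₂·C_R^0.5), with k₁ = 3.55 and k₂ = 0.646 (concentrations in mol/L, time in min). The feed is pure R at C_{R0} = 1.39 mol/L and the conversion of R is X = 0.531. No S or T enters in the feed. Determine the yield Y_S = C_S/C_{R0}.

0.433

Exit C_R = C_{R0}(1−X) = 1.39×0.469 = 0.6519 mol/L.
A CSTR operates uniformly at the exit composition, giving r_S = 2.314 and r_T = 0.5216 (each k·C_R^n at C_R = 0.6519).
Fraction of consumed R going to S: r_S/(r_S+r_T) = 0.8161.
C_S = 0.8161·C_{R0}·X = 0.8161×1.39×0.531 = 0.602 mol/L; Y_S = C_S/C_{R0} = 0.433.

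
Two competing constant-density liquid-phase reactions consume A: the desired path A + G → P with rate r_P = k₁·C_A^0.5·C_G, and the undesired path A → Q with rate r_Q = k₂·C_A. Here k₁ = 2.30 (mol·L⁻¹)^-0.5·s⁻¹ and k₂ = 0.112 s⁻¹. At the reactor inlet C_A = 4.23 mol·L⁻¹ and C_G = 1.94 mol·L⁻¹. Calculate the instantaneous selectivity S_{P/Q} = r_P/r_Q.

19.4

S_{P/Q} = r_P/r_Q = (k₁·C_A^0.5·C_G)/(k₂·C_A) = (k₁/k₂)·C_A^-0.5·C_G.
= (2.30×4.230^0.5×1.940) / (0.112×4.230) = 9.177/0.4738 = 19.4.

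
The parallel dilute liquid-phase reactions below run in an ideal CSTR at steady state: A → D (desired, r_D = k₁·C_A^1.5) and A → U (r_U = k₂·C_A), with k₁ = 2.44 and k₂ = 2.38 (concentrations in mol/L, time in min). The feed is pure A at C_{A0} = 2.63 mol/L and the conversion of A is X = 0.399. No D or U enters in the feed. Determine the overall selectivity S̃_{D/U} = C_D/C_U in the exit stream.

Exit C_A = C_{A0}(1−X) = 2.63×0.601 = 1.581 mol/L.
Rates in a CSTR are evaluated at the outlet concentration: r_D = 2.44×1.581^1.5 = 4.849, r_U = 2.38×1.581 = 3.762.
Overall selectivity = C_D/C_U = r_Dτ/(r_Uτ) = r_D/r_U = 1.29.

1.29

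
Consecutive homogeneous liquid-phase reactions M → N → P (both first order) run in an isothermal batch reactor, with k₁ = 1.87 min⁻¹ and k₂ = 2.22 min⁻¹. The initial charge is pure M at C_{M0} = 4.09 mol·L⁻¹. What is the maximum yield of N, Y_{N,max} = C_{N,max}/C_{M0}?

0.337

Evaluating C_N at t_opt = ln(k₂/k₁)/(k₂−k₁) gives C_{N,max}/C_{M0} = (k₁/k₂)^[k₂/(k₂−k₁)].
= (1.87/2.22)^(2.22/(2.22−1.87)) = (0.8423)^(6.343) = 0.3368.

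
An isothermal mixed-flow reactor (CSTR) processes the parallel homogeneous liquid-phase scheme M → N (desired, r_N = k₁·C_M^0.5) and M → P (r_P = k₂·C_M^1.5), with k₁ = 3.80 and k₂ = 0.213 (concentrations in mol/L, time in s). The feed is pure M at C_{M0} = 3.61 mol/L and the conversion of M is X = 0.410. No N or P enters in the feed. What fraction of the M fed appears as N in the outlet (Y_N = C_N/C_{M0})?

Exit C_M = C_{M0}(1−X) = 3.61×0.590 = 2.130 mol/L.
Rates in a CSTR are evaluated at the outlet concentration: r_N = 3.80×2.130^0.5 = 5.546, r_P = 0.213×2.130^1.5 = 0.6621.
Fraction of consumed M going to N: r_N/(r_N+r_P) = 0.8933.
C_N = 0.8933·C_{M0}·X = 0.8933×3.61×0.410 = 1.32 mol/L; Y_N = C_N/C_{M0} = 0.366.

0.366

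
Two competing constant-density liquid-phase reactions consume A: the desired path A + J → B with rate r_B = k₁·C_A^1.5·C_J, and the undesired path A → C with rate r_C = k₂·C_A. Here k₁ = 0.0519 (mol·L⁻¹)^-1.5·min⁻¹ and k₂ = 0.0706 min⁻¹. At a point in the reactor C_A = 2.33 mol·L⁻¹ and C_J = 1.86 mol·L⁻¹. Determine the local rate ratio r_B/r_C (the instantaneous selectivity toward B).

S_{B/C} = r_B/r_C = (k₁·C_A^1.5·C_J)/(k₂·C_A) = (k₁/k₂)·C_A^0.5·C_J.
= (0.0519×2.330^1.5×1.860) / (0.0706×2.330) = 0.3433/0.1645 = 2.09.
Since the desired path is higher order in A, keeping C_A high (PFR or concentrated feed) favours B.

2.09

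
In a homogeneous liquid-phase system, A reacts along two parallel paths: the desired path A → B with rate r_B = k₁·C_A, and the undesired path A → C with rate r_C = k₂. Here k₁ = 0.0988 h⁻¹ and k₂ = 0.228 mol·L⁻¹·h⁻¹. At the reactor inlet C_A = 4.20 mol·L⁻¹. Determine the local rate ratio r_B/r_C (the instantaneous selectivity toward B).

S_{B/C} = r_B/r_C = (k₁·C_A)/(k₂) = (k₁/k₂)·C_A.
= (0.0988×4.200) / (0.228) = 0.4150/0.2280 = 1.82.
Since the desired path is higher order in A, keeping C_A high (PFR or concentrated feed) favours B.

1.82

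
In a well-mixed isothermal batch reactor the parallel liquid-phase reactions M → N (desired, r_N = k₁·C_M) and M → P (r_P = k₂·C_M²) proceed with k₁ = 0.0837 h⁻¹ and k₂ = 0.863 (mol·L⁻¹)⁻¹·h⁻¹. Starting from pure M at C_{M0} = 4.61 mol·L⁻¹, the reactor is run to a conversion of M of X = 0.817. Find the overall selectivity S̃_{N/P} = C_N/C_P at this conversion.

C_M = C_{M0}(1−X) = 0.8436 mol·L⁻¹.
Along a PFR/batch, dC_N/dC_M = −r_N/(r_N+r_P) = −k₁/(k₁+k₂·C_M).
Integrating from C_{M0} to C_M: C_N = (0.0837/0.863)·ln[(0.0837+0.863·4.61)/(0.0837+0.863·0.844)] = 0.09699·ln(4.062/0.8118) = 0.1562 mol·L⁻¹.
C_P = (C_{M0}−C_M)−C_N = 3.610 mol·L⁻¹; S̃_{N/P} = 0.1562/3.610 = 0.0433.

0.0433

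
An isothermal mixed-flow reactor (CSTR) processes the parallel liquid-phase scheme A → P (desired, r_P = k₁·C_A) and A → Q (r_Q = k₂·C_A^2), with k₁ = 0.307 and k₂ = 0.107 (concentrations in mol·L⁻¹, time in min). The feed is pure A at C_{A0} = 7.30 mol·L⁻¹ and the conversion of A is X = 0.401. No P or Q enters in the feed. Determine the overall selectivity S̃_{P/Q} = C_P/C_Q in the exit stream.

0.656

Exit C_A = C_{A0}(1−X) = 7.30×0.599 = 4.373 mol·L⁻¹.
In a CSTR the entire volume is at exit conditions, so r_P = 0.307×4.373 = 1.342 and r_Q = 0.107×4.373^2 = 2.046.
Overall selectivity = C_P/C_Q = r_Pτ/(r_Qτ) = r_P/r_Q = 0.656.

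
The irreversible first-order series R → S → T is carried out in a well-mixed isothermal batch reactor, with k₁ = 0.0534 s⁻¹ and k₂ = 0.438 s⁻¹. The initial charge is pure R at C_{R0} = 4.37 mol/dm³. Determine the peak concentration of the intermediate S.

0.398 mol/dm³

Evaluating C_S at t_opt = ln(k₂/k₁)/(k₂−k₁) gives C_{S,max}/C_{R0} = (k₁/k₂)^[k₂/(k₂−k₁)].
= (0.0534/0.438)^(0.438/(0.438−0.0534)) = (0.1219)^(1.139) = 0.09103.
C_{S,max} = 0.09103×4.37 = 0.398 mol/dm³.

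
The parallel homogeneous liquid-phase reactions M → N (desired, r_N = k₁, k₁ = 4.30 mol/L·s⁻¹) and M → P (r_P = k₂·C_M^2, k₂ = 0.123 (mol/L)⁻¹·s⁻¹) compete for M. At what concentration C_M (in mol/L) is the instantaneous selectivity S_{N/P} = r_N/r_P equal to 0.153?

S_{N/P} = (k₁/k₂)·C_M^-2 ⇒ C_M = (S·k₂/k₁)^(-0.5).
= (0.153×0.123/4.30)^(-0.5) = (0.004377)^(-0.5) = 15.1 mol/L.

15.1 mol/L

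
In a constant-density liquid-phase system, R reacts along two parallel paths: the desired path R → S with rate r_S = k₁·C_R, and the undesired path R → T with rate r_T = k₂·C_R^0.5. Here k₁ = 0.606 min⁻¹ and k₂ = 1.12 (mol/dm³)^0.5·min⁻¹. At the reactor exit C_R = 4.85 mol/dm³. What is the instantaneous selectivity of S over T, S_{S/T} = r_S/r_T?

1.19

S_{S/T} = r_S/r_T = (k₁·C_R)/(k₂·C_R^0.5) = (k₁/k₂)·C_R^0.5.
= (0.606×4.850) / (1.12×4.850^0.5) = 2.939/2.467 = 1.19.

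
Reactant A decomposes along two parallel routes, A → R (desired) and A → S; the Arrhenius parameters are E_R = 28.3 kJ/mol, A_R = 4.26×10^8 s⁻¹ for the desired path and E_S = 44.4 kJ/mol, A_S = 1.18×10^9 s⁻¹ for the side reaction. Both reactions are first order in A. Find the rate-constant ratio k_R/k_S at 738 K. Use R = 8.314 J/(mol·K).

4.98

With equal orders, S_{R/S} = k_R/k_S = (A_R/A_S)·exp[(E_S−E_R)/(RT)].
(E_S−E_R)/(RT) = (44.4−28.3)×10³/(8.314×738) = 16100/6136 = 2.624.
k_R/k_S = (4.26×10^8/1.18×10^9)·exp(2.624) = 0.3610 × 13.79 = 4.98.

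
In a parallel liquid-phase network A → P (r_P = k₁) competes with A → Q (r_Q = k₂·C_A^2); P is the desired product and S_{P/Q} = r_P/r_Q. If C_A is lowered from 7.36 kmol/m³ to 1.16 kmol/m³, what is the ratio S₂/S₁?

S_{P/Q} = (k₁/k₂)·C_A^-2, so S₂/S₁ = (C_{A,2}/C_{A,1})^-2.
= (1.16/7.36)^(-2) = (0.1576)^(-2) = 40.3.
Selectivity toward P rises as C_A falls — low-concentration operation is favoured.

40.3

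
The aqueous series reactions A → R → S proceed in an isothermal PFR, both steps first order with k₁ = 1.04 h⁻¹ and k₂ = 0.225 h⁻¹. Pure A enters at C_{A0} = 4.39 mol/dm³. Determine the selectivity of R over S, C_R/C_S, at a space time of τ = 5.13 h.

For first-order series with pure A initially, C_R(τ) = k₁C_{A0}/(k₂−k₁)·(e^(−k₁τ) − e^(−k₂τ)).
e^(−k₁τ) = e^(−1.04×5.13) = e^(−5.335) = 0.004819; e^(−k₂τ) = e^(−1.154) = 0.3153.
C_R = 1.04×4.39/(0.225−1.04) × (0.004819−0.3153) = (-5.602)×(-0.3105) = 1.739 mol/dm³.
C_A = C_{A0}e^(−k₁τ) = 0.02116 mol/dm³, so C_S = C_{A0}−C_A−C_R = 2.630 mol/dm³; C_R/C_S = 0.661.

0.661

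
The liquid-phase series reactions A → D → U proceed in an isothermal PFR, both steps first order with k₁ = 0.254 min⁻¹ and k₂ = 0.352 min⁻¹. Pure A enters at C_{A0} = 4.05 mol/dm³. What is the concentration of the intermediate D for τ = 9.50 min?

The intermediate concentration in a first-order A→B→C sequence is C_D = k₁C_{A0}(e^(−k₁τ) − e^(−k₂τ))/(k₂−k₁).
e^(−k₁τ) = e^(−0.254×9.50) = e^(−2.413) = 0.08955; e^(−k₂τ) = e^(−3.344) = 0.03530.
C_D = 0.254×4.05/(0.352−0.254) × (0.08955−0.03530) = 10.50×0.05425 = 0.5695 mol/dm³.

0.569 mol/dm³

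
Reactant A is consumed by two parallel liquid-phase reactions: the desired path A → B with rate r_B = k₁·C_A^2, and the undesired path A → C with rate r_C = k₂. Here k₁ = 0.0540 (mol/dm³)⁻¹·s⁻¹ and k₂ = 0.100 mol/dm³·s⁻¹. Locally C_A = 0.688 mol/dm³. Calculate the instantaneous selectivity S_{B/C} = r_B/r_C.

0.256

S_{B/C} = r_B/r_C = (k₁·C_A^2)/(k₂) = (k₁/k₂)·C_A^2.
= (0.0540×0.6880^2) / (0.100) = 0.02556/0.1000 = 0.256.
Since the desired path is higher order in A, keeping C_A high (PFR or concentrated feed) favours B.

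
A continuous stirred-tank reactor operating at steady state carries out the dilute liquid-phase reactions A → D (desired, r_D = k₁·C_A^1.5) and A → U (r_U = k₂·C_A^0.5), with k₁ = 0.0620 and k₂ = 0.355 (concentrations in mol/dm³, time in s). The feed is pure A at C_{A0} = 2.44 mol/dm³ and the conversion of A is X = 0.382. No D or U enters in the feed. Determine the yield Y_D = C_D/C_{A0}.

0.0796

Exit C_A = C_{A0}(1−X) = 2.44×0.618 = 1.508 mol/dm³.
In a CSTR the entire volume is at exit conditions, so r_D = 0.0620×1.508^1.5 = 0.1148 and r_U = 0.355×1.508^0.5 = 0.4359.
Fraction of consumed A going to D: r_D/(r_D+r_U) = 0.2085.
C_D = 0.2085·C_{A0}·X = 0.2085×2.44×0.382 = 0.194 mol/dm³; Y_D = C_D/C_{A0} = 0.0796.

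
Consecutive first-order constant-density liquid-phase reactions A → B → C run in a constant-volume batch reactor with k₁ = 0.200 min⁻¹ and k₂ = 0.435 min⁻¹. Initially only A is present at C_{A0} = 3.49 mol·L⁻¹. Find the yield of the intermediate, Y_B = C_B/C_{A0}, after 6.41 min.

0.184

For first-order series with pure A initially, C_B(t) = k₁C_{A0}/(k₂−k₁)·(e^(−k₁t) − e^(−k₂t)).
e^(−k₁t) = e^(−0.200×6.41) = e^(−1.282) = 0.2775; e^(−k₂t) = e^(−2.788) = 0.06152.
C_B = 0.200×3.49/(0.435−0.200) × (0.2775−0.06152) = 2.970×0.2160 = 0.6414 mol·L⁻¹.
Y_B = C_B/C_{A0} = 0.6414/3.49 = 0.184.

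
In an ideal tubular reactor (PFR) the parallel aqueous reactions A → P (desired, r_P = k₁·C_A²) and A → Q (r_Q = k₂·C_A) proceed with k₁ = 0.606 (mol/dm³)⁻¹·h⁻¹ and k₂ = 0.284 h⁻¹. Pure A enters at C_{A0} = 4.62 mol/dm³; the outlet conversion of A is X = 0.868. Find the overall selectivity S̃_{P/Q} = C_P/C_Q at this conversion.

4.52

C_A = C_{A0}(1−X) = 0.6098 mol/dm³.
Along a PFR/batch, dC_Q/dC_A = −r_Q/(r_P+r_Q) = −k₂/(k₂+k₁·C_A).
Integrating from C_{A0} to C_A: C_Q = (0.284/0.606)·ln[(0.284+0.606·4.62)/(0.284+0.606·0.610)] = 0.4686·ln(3.084/0.6536) = 0.7271 mol/dm³.
Then C_P = (C_{A0}−C_A) − C_Q = 4.010 − 0.7271 = 3.283 mol/dm³.
S̃_{P/Q} = C_P/C_Q = 3.283/0.7271 = 4.52.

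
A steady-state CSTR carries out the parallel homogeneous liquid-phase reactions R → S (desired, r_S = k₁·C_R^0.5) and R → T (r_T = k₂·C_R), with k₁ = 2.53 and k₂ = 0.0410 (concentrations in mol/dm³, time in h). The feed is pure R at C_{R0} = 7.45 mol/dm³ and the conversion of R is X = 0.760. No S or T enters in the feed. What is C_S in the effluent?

Exit C_R = C_{R0}(1−X) = 7.45×0.240 = 1.788 mol/dm³.
In a CSTR the entire volume is at exit conditions, so r_S = 2.53×1.788^0.5 = 3.383 and r_T = 0.0410×1.788 = 0.07331.
Fraction of consumed R going to S: r_S/(r_S+r_T) = 0.9788.
C_S = 0.9788·C_{R0}·X = 0.9788×7.45×0.760 = 5.54 mol/dm³.

5.54 mol/dm³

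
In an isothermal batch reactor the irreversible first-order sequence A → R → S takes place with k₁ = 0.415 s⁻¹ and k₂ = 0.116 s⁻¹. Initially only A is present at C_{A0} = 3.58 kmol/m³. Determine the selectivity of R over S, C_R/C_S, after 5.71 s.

The intermediate concentration in a first-order A→B→C sequence is C_R = k₁C_{A0}(e^(−k₁t) − e^(−k₂t))/(k₂−k₁).
e^(−k₁t) = e^(−0.415×5.71) = e^(−2.370) = 0.09351; e^(−k₂t) = e^(−0.6624) = 0.5156.
C_R = 0.415×3.58/(0.116−0.415) × (0.09351−0.5156) = (-4.969)×(-0.4221) = 2.097 kmol/m³.
C_A = C_{A0}e^(−k₁t) = 0.3348 kmol/m³, so C_S = C_{A0}−C_A−C_R = 1.148 kmol/m³; C_R/C_S = 1.83.

1.83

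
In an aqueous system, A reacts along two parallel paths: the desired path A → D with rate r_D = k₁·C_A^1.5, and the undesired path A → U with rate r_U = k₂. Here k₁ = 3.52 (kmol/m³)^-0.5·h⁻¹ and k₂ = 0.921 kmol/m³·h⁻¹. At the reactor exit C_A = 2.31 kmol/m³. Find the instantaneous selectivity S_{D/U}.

S_{D/U} = r_D/r_U = (k₁·C_A^1.5)/(k₂) = (k₁/k₂)·C_A^1.5.
= (3.52×2.310^1.5) / (0.921) = 12.36/0.9210 = 13.4.
Since the desired path is higher order in A, keeping C_A high (PFR or concentrated feed) favours D.

13.4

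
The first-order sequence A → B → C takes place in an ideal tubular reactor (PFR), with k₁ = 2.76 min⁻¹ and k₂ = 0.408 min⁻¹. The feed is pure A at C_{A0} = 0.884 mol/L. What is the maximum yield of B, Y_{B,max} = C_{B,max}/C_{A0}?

At the optimum, C_{B,max}/C_{A0} = (k₁/k₂)^[k₂/(k₂−k₁)].
= (2.76/0.408)^(0.408/(0.408−2.76)) = (6.765)^(-0.1735) = 0.7178.

0.718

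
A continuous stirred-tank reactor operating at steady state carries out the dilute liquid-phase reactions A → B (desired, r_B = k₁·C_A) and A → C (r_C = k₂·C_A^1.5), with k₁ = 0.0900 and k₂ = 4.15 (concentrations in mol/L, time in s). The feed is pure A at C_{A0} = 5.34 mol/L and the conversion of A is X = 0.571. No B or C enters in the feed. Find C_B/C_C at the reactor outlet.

Exit C_A = C_{A0}(1−X) = 5.34×0.429 = 2.291 mol/L.
A CSTR operates uniformly at the exit composition, giving r_B = 0.2062 and r_C = 14.39 (each k·C_A^n at C_A = 2.291).
Overall selectivity = C_B/C_C = r_Bτ/(r_Cτ) = r_B/r_C = 0.0143.

0.0143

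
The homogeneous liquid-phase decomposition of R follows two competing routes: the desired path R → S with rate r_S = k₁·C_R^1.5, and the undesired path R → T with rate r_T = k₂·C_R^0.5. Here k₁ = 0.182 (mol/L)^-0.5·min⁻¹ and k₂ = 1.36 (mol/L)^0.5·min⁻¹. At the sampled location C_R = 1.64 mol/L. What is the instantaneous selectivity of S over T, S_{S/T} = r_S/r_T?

0.219

S_{S/T} = r_S/r_T = (k₁·C_R^1.5)/(k₂·C_R^0.5) = (k₁/k₂)·C_R.
= (0.182×1.640^1.5) / (1.36×1.640^0.5) = 0.3822/1.742 = 0.219.
Since the desired path is higher order in R, keeping C_R high (PFR or concentrated feed) favours S.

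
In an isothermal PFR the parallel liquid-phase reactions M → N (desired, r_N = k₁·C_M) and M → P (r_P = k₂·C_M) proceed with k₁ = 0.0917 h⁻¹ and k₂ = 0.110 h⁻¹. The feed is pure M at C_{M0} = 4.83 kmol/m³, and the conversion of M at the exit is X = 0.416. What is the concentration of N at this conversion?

0.913 kmol/m³

C_M = C_{M0}(1−X) = 2.821 kmol/m³.
Both paths are first order in M, so the instantaneous fraction to N is constant: dC_N/d(−C_M) = k₁/(k₁+k₂) = 0.4546.
C_N = 0.4546·(C_{M0}−C_M) = 0.4546×2.009 = 0.913 kmol/m³.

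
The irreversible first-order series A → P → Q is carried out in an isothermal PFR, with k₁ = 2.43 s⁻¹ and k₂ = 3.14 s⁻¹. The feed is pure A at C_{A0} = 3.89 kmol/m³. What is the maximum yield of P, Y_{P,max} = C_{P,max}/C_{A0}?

0.322

For a first-order series the maximum intermediate yield is C_{P,max}/C_{A0} = (k₁/k₂)^[k₂/(k₂−k₁)].
= (2.43/3.14)^(3.14/(3.14−2.43)) = (0.7739)^(4.423) = 0.3219.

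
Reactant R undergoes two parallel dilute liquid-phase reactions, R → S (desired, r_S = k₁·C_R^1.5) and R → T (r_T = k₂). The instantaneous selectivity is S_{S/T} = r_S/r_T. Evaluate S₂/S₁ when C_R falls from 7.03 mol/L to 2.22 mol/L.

S_{S/T} = (k₁/k₂)·C_R^1.5, so S₂/S₁ = (C_{R,2}/C_{R,1})^1.5.
= (2.22/7.03)^1.5 = (0.3158)^1.5 = 0.177.

0.177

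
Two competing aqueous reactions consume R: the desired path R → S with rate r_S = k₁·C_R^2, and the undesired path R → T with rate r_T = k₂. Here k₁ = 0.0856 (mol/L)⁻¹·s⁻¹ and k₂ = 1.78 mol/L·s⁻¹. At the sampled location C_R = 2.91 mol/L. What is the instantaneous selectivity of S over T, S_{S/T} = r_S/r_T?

0.407

S_{S/T} = r_S/r_T = (k₁·C_R^2)/(k₂) = (k₁/k₂)·C_R^2.
= (0.0856×2.910^2) / (1.78) = 0.7249/1.780 = 0.407.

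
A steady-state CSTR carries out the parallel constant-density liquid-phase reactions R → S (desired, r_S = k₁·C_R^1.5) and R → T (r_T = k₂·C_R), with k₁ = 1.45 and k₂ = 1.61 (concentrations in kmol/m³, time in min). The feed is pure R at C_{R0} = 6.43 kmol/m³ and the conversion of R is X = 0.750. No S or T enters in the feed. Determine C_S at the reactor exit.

2.57 kmol/m³

Exit C_R = C_{R0}(1−X) = 6.43×0.250 = 1.607 kmol/m³.
In a CSTR the entire volume is at exit conditions, so r_S = 1.45×1.607^1.5 = 2.955 and r_T = 1.61×1.607 = 2.588.
Fraction of consumed R going to S: r_S/(r_S+r_T) = 0.5331.
C_S = 0.5331·C_{R0}·X = 0.5331×6.43×0.750 = 2.57 kmol/m³.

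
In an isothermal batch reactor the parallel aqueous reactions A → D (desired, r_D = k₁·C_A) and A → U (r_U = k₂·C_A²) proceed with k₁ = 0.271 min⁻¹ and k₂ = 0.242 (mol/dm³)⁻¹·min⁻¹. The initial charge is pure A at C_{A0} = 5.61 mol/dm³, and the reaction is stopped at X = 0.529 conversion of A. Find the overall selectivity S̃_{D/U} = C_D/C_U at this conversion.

C_A = C_{A0}(1−X) = 2.642 mol/dm³.
Along a PFR/batch, dC_D/dC_A = −r_D/(r_D+r_U) = −k₁/(k₁+k₂·C_A).
Integrating from C_{A0} to C_A: C_D = (0.271/0.242)·ln[(0.271+0.242·5.61)/(0.271+0.242·2.64)] = 1.120·ln(1.629/0.9104) = 0.6513 mol/dm³.
C_U = (C_{A0}−C_A)−C_D = 2.316 mol/dm³; S̃_{D/U} = 0.6513/2.316 = 0.281.

0.281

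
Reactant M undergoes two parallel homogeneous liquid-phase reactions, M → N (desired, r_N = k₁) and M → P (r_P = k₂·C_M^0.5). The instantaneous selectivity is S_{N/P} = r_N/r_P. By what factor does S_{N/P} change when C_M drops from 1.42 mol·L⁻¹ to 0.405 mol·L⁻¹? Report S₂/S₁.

1.87

S_{N/P} = (k₁/k₂)·C_M^-0.5, so S₂/S₁ = (C_{M,2}/C_{M,1})^-0.5.
= (0.405/1.42)^(-0.5) = (0.2852)^(-0.5) = 1.87.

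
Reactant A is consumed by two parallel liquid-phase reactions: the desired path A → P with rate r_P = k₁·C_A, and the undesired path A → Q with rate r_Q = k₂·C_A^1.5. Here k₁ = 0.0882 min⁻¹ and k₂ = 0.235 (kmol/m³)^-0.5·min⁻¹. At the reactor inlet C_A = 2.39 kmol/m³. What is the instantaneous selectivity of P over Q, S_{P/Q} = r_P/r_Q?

0.243

S_{P/Q} = r_P/r_Q = (k₁·C_A)/(k₂·C_A^1.5) = (k₁/k₂)·C_A^-0.5.
= (0.0882×2.390) / (0.235×2.390^1.5) = 0.2108/0.8683 = 0.243.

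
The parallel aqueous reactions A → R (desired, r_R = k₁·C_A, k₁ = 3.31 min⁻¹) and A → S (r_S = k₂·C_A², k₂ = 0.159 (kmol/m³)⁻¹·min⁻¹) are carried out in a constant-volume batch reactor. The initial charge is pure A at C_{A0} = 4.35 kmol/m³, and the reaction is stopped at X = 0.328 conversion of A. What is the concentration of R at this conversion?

C_A = C_{A0}(1−X) = 2.923 kmol/m³.
Along a PFR/batch, dC_R/dC_A = −r_R/(r_R+r_S) = −k₁/(k₁+k₂·C_A).
Integrating from C_{A0} to C_A: C_R = (3.31/0.159)·ln[(3.31+0.159·4.35)/(3.31+0.159·2.92)] = 20.82·ln(4.002/3.775) = 1.215 kmol/m³.

1.21 kmol/m³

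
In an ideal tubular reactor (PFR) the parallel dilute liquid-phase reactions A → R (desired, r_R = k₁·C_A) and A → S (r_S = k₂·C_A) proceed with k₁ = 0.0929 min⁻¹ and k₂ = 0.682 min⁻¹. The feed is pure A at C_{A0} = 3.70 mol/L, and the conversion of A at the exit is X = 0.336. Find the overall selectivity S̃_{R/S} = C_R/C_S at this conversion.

0.136

C_A = C_{A0}(1−X) = 2.457 mol/L.
Both paths are first order in A, so the instantaneous fraction to R is constant: dC_R/d(−C_A) = k₁/(k₁+k₂) = 0.1199.
C_R = 0.1199·(C_{A0}−C_A) = 0.1199×1.243 = 0.149 mol/L.
C_S = (C_{A0}−C_A)−C_R = 1.094 mol/L; S̃_{R/S} = 0.1490/1.094 = 0.136.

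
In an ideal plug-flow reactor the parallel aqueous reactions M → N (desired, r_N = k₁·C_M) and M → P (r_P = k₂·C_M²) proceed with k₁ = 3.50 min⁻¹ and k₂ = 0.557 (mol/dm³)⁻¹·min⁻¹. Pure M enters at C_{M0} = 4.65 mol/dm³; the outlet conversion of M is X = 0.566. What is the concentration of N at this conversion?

1.73 mol/dm³

C_M = C_{M0}(1−X) = 2.018 mol/dm³.
Along a PFR/batch, dC_N/dC_M = −r_N/(r_N+r_P) = −k₁/(k₁+k₂·C_M).
Integrating from C_{M0} to C_M: C_N = (3.50/0.557)·ln[(3.50+0.557·4.65)/(3.50+0.557·2.02)] = 6.284·ln(6.090/4.624) = 1.730 mol/dm³.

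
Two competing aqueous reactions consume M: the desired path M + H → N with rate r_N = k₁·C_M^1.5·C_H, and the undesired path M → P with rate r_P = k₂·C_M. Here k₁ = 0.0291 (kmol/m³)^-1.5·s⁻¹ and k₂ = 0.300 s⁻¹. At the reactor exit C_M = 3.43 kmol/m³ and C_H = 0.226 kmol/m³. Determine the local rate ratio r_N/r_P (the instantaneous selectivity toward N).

S_{N/P} = r_N/r_P = (k₁·C_M^1.5·C_H)/(k₂·C_M) = (k₁/k₂)·C_M^0.5·C_H.
= (0.0291×3.430^1.5×0.2260) / (0.300×3.430) = 0.04178/1.029 = 0.0406.

0.0406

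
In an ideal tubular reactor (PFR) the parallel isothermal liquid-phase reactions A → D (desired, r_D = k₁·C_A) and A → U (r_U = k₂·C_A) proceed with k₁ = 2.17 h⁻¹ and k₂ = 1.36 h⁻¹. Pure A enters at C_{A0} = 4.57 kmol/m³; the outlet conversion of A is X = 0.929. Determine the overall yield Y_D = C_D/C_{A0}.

C_A = C_{A0}(1−X) = 0.3245 kmol/m³.
Both paths are first order in A, so the instantaneous fraction to D is constant: dC_D/d(−C_A) = k₁/(k₁+k₂) = 0.6147.
C_D = 0.6147·(C_{A0}−C_A) = 0.6147×4.246 = 2.61 kmol/m³.
Y_D = C_D/C_{A0} = 2.610/4.57 = 0.571.

0.571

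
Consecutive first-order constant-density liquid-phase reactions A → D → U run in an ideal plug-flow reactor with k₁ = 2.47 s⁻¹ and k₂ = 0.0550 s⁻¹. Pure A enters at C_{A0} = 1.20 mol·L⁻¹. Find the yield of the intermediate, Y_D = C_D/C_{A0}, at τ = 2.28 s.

The intermediate concentration in a first-order A→B→C sequence is C_D = k₁C_{A0}(e^(−k₁τ) − e^(−k₂τ))/(k₂−k₁).
e^(−k₁τ) = e^(−2.47×2.28) = e^(−5.632) = 0.003583; e^(−k₂τ) = e^(−0.1254) = 0.8821.
C_D = 2.47×1.20/(0.0550−2.47) × (0.003583−0.8821) = (-1.227)×(-0.8786) = 1.078 mol·L⁻¹.
Y_D = C_D/C_{A0} = 1.078/1.20 = 0.899.

0.899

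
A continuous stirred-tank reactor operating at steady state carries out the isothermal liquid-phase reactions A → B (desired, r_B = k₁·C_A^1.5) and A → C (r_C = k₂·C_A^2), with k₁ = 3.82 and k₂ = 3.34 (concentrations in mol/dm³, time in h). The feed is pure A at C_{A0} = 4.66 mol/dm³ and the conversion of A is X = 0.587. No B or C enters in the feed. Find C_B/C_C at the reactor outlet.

0.824

Exit C_A = C_{A0}(1−X) = 4.66×0.413 = 1.925 mol/dm³.
A CSTR operates uniformly at the exit composition, giving r_B = 10.20 and r_C = 12.37 (each k·C_A^n at C_A = 1.925).
Overall selectivity = C_B/C_C = r_Bτ/(r_Cτ) = r_B/r_C = 0.824.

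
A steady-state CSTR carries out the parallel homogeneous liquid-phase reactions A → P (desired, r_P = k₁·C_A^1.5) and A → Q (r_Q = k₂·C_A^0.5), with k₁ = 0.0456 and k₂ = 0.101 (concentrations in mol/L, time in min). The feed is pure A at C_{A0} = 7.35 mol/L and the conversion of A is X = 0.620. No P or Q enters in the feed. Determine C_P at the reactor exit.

2.54 mol/L

Exit C_A = C_{A0}(1−X) = 7.35×0.380 = 2.793 mol/L.
In a CSTR the entire volume is at exit conditions, so r_P = 0.0456×2.793^1.5 = 0.2128 and r_Q = 0.101×2.793^0.5 = 0.1688.
Fraction of consumed A going to P: r_P/(r_P+r_Q) = 0.5577.
C_P = 0.5577·C_{A0}·X = 0.5577×7.35×0.620 = 2.54 mol/L.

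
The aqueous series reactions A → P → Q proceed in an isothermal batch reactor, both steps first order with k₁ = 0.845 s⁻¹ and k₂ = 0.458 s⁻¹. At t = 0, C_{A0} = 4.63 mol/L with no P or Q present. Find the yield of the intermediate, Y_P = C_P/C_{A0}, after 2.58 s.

0.423

For first-order series with pure A initially, C_P(t) = k₁C_{A0}/(k₂−k₁)·(e^(−k₁t) − e^(−k₂t)).
e^(−k₁t) = e^(−0.845×2.58) = e^(−2.180) = 0.1130; e^(−k₂t) = e^(−1.182) = 0.3068.
C_P = 0.845×4.63/(0.458−0.845) × (0.1130−0.3068) = (-10.11)×(-0.1937) = 1.959 mol/L.
Y_P = C_P/C_{A0} = 1.959/4.63 = 0.423.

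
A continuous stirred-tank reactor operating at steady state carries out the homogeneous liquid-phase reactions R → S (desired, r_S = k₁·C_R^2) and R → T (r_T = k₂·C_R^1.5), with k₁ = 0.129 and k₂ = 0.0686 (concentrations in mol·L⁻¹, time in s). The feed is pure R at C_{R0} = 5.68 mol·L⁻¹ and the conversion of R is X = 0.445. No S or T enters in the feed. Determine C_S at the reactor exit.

1.95 mol·L⁻¹

Exit C_R = C_{R0}(1−X) = 5.68×0.555 = 3.152 mol·L⁻¹.
A CSTR operates uniformly at the exit composition, giving r_S = 1.282 and r_T = 0.3840 (each k·C_R^n at C_R = 3.152).
Fraction of consumed R going to S: r_S/(r_S+r_T) = 0.7695.
C_S = 0.7695·C_{R0}·X = 0.7695×5.68×0.445 = 1.95 mol·L⁻¹.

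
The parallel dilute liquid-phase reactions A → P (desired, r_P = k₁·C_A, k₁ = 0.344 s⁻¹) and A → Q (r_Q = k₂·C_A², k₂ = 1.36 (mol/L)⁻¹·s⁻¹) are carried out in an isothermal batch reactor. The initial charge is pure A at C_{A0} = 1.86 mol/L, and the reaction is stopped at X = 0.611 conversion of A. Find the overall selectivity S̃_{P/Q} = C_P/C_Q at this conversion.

C_A = C_{A0}(1−X) = 0.7235 mol/L.
Along a PFR/batch, dC_P/dC_A = −r_P/(r_P+r_Q) = −k₁/(k₁+k₂·C_A).
Integrating from C_{A0} to C_A: C_P = (0.344/1.36)·ln[(0.344+1.36·1.86)/(0.344+1.36·0.724)] = 0.2529·ln(2.874/1.328) = 0.1952 mol/L.
C_Q = (C_{A0}−C_A)−C_P = 0.9412 mol/L; S̃_{P/Q} = 0.1952/0.9412 = 0.207.

0.207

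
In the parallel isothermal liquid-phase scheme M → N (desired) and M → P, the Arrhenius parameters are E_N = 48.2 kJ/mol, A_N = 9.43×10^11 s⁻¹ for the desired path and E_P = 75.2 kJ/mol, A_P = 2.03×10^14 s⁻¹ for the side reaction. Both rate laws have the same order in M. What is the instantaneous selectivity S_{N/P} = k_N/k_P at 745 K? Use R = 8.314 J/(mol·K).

With equal orders, S_{N/P} = k_N/k_P = (A_N/A_P)·exp[(E_P−E_N)/(RT)].
(E_P−E_N)/(RT) = (75.2−48.2)×10³/(8.314×745) = 27000/6194 = 4.359.
k_N/k_P = (9.43×10^11/2.03×10^14)·exp(4.359) = 0.004645 × 78.19 = 0.363.
Since E_N < E_P, lowering the temperature improves selectivity toward N.

0.363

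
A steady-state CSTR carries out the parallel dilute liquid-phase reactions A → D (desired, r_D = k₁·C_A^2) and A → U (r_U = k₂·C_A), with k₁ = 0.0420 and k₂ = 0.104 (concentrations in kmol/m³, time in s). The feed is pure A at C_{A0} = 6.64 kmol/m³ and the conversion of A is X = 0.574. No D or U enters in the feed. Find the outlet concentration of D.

2.03 kmol/m³

Exit C_A = C_{A0}(1−X) = 6.64×0.426 = 2.829 kmol/m³.
Rates in a CSTR are evaluated at the outlet concentration: r_D = 0.0420×2.829^2 = 0.3361, r_U = 0.104×2.829 = 0.2942.
Fraction of consumed A going to D: r_D/(r_D+r_U) = 0.5332.
C_D = 0.5332·C_{A0}·X = 0.5332×6.64×0.574 = 2.03 kmol/m³.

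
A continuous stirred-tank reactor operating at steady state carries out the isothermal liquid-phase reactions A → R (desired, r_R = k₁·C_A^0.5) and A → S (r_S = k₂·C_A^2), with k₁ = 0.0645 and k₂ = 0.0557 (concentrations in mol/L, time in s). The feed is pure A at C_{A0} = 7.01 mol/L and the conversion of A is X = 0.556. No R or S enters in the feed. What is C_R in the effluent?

Exit C_A = C_{A0}(1−X) = 7.01×0.444 = 3.112 mol/L.
Rates in a CSTR are evaluated at the outlet concentration: r_R = 0.0645×3.112^0.5 = 0.1138, r_S = 0.0557×3.112^2 = 0.5396.
Fraction of consumed A going to R: r_R/(r_R+r_S) = 0.1742.
C_R = 0.1742·C_{A0}·X = 0.1742×7.01×0.556 = 0.679 mol/L.

0.679 mol/L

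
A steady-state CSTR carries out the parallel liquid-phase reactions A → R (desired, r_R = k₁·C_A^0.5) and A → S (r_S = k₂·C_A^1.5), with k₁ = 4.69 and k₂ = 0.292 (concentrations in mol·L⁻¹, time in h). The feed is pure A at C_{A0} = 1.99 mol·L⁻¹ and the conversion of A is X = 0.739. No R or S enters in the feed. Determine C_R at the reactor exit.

Exit C_A = C_{A0}(1−X) = 1.99×0.261 = 0.5194 mol·L⁻¹.
Rates in a CSTR are evaluated at the outlet concentration: r_R = 4.69×0.5194^0.5 = 3.380, r_S = 0.292×0.5194^1.5 = 0.1093.
Fraction of consumed A going to R: r_R/(r_R+r_S) = 0.9687.
C_R = 0.9687·C_{A0}·X = 0.9687×1.99×0.739 = 1.42 mol·L⁻¹.

1.42 mol·L⁻¹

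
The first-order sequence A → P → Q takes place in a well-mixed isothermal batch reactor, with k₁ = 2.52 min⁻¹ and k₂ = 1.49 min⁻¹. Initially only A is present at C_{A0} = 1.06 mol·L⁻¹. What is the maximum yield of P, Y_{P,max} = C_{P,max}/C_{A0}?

0.468

For a first-order series the maximum intermediate yield is C_{P,max}/C_{A0} = (k₁/k₂)^[k₂/(k₂−k₁)].
= (2.52/1.49)^(1.49/(1.49−2.52)) = (1.691)^(-1.447) = 0.4676.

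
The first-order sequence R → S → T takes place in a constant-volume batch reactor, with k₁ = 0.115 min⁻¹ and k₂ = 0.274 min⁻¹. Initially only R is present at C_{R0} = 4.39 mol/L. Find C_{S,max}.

At the optimum, C_{S,max}/C_{R0} = (k₁/k₂)^[k₂/(k₂−k₁)].
= (0.115/0.274)^(0.274/(0.274−0.115)) = (0.4197)^(1.723) = 0.2240.
C_{S,max} = 0.2240×4.39 = 0.983 mol/L.

0.983 mol/L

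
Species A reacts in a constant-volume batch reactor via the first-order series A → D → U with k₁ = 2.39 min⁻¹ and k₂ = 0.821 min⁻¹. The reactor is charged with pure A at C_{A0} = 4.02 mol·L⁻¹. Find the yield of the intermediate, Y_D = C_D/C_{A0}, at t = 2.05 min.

0.272

For first-order series with pure A initially, C_D(t) = k₁C_{A0}/(k₂−k₁)·(e^(−k₁t) − e^(−k₂t)).
e^(−k₁t) = e^(−2.39×2.05) = e^(−4.899) = 0.007450; e^(−k₂t) = e^(−1.683) = 0.1858.
C_D = 2.39×4.02/(0.821−2.39) × (0.007450−0.1858) = (-6.124)×(-0.1784) = 1.092 mol·L⁻¹.
Y_D = C_D/C_{A0} = 1.092/4.02 = 0.272.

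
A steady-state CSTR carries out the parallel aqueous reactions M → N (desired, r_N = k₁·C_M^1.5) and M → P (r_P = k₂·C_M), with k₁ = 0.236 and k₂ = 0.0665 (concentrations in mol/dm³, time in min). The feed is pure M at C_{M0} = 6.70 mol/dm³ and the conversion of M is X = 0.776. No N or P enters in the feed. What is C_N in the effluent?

4.23 mol/dm³

Exit C_M = C_{M0}(1−X) = 6.70×0.224 = 1.501 mol/dm³.
Rates in a CSTR are evaluated at the outlet concentration: r_N = 0.236×1.501^1.5 = 0.4339, r_P = 0.0665×1.501 = 0.09980.
Fraction of consumed M going to N: r_N/(r_N+r_P) = 0.8130.
C_N = 0.8130·C_{M0}·X = 0.8130×6.70×0.776 = 4.23 mol/dm³.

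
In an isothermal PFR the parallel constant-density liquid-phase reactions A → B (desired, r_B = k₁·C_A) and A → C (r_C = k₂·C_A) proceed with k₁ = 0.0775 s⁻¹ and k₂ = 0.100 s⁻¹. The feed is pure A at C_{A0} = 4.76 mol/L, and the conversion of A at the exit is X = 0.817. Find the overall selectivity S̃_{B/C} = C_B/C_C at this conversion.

C_A = C_{A0}(1−X) = 0.8711 mol/L.
Both paths are first order in A, so the instantaneous fraction to B is constant: dC_B/d(−C_A) = k₁/(k₁+k₂) = 0.4366.
C_B = 0.4366·(C_{A0}−C_A) = 0.4366×3.889 = 1.70 mol/L.
C_C = (C_{A0}−C_A)−C_B = 2.191 mol/L; S̃_{B/C} = 1.698/2.191 = 0.775.

0.775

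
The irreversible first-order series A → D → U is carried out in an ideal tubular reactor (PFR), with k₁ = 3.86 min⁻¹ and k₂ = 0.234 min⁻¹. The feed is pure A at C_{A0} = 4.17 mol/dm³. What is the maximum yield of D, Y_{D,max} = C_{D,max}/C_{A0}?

0.835

Evaluating C_D at τ_opt = ln(k₂/k₁)/(k₂−k₁) gives C_{D,max}/C_{A0} = (k₁/k₂)^[k₂/(k₂−k₁)].
= (3.86/0.234)^(0.234/(0.234−3.86)) = (16.50)^(-0.06453) = 0.8345.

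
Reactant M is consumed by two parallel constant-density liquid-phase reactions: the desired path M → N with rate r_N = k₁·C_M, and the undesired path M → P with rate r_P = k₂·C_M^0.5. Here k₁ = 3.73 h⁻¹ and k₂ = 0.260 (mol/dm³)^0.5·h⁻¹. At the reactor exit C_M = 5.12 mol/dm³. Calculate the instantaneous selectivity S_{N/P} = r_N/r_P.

32.5

S_{N/P} = r_N/r_P = (k₁·C_M)/(k₂·C_M^0.5) = (k₁/k₂)·C_M^0.5.
= (3.73×5.120) / (0.260×5.120^0.5) = 19.10/0.5883 = 32.5.
Since the desired path is higher order in M, keeping C_M high (PFR or concentrated feed) favours N.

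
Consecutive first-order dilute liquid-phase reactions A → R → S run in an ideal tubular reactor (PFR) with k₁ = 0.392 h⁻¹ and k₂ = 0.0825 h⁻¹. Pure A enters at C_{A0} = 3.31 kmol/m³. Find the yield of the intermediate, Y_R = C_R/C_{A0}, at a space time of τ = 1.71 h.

For first-order series with pure A initially, C_R(τ) = k₁C_{A0}/(k₂−k₁)·(e^(−k₁τ) − e^(−k₂τ)).
e^(−k₁τ) = e^(−0.392×1.71) = e^(−0.6703) = 0.5115; e^(−k₂τ) = e^(−0.1411) = 0.8684.
C_R = 0.392×3.31/(0.0825−0.392) × (0.5115−0.8684) = (-4.192)×(-0.3569) = 1.496 kmol/m³.
Y_R = C_R/C_{A0} = 1.496/3.31 = 0.452.

0.452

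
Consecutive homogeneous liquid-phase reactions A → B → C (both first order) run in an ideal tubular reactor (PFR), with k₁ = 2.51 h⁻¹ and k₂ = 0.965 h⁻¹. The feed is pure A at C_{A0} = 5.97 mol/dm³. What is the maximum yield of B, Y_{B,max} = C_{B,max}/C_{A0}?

At the optimum, C_{B,max}/C_{A0} = (k₁/k₂)^[k₂/(k₂−k₁)].
= (2.51/0.965)^(0.965/(0.965−2.51)) = (2.601)^(-0.6246) = 0.5504.

0.550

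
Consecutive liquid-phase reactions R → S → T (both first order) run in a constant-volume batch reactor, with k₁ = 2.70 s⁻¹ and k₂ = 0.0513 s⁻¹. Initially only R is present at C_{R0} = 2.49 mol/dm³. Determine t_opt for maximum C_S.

The intermediate peaks when r₁ = r₂, i.e. k₁e^(−k₁t) = k₂e^(−k₂t), giving t_opt = ln(k₂/k₁)/(k₂−k₁).
= ln(0.0513/2.70)/(0.0513−2.70) = ln(0.01900)/-2.649 = -3.963/-2.649 = 1.50 s.

1.50 s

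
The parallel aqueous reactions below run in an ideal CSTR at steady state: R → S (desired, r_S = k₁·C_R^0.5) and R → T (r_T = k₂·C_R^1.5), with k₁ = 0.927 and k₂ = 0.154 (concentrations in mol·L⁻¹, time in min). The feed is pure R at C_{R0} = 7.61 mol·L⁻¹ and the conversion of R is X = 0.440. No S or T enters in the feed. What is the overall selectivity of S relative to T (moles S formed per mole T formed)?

Exit C_R = C_{R0}(1−X) = 7.61×0.560 = 4.262 mol·L⁻¹.
In a CSTR the entire volume is at exit conditions, so r_S = 0.927×4.262^0.5 = 1.914 and r_T = 0.154×4.262^1.5 = 1.355.
Overall selectivity = C_S/C_T = r_Sτ/(r_Tτ) = r_S/r_T = 1.41.

1.41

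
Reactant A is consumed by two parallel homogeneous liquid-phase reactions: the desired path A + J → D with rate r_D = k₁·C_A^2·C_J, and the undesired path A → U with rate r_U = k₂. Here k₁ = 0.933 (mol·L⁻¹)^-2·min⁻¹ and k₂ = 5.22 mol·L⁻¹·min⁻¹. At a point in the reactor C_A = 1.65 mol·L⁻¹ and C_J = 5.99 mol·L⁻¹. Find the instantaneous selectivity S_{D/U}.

S_{D/U} = r_D/r_U = (k₁·C_A^2·C_J)/(k₂) = (k₁/k₂)·C_A^2·C_J.
= (0.933×1.650^2×5.990) / (5.22) = 15.22/5.220 = 2.91.

2.91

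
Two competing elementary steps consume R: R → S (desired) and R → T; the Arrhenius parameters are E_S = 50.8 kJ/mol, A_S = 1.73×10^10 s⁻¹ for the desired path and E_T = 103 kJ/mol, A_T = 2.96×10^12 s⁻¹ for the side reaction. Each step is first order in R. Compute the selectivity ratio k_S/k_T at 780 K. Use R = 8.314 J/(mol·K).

Since both paths have the same order in R, the concentration cancels and S_{S/T} = k_S/k_T = (A_S/A_T)·exp[(E_T−E_S)/(RT)].
(E_T−E_S)/(RT) = (103−50.8)×10³/(8.314×780) = 52200/6485 = 8.049.
k_S/k_T = (1.73×10^10/2.96×10^12)·exp(8.049) = 0.005845 × 3132 = 18.3.
Since E_S < E_T, lowering the temperature improves selectivity toward S.

18.3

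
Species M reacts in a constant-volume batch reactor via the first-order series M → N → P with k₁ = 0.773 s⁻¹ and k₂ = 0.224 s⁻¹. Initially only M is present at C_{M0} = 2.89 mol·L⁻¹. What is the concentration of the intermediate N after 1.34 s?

1.57 mol·L⁻¹

The intermediate concentration in a first-order A→B→C sequence is C_N = k₁C_{M0}(e^(−k₁t) − e^(−k₂t))/(k₂−k₁).
e^(−k₁t) = e^(−0.773×1.34) = e^(−1.036) = 0.3549; e^(−k₂t) = e^(−0.3002) = 0.7407.
C_N = 0.773×2.89/(0.224−0.773) × (0.3549−0.7407) = (-4.069)×(-0.3858) = 1.570 mol·L⁻¹.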